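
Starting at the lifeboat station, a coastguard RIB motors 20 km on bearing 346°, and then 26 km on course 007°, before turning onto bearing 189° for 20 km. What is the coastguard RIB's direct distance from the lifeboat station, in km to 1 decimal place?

Leg 1 (346°, 20 km): east 20 sin 346° = -4.84, north 20 cos 346° = 19.41
Leg 2 (007°, 26 km): east 26 sin 7° = 3.17, north 26 cos 7° = 25.81
Leg 3 (189°, 20 km): east 20 sin 189° = -3.13, north 20 cos 189° = -19.75
Net: -4.80 east, 25.46 north. Distance = √((-4.80)² + (25.46)²) = 25.907 km.

25.9 km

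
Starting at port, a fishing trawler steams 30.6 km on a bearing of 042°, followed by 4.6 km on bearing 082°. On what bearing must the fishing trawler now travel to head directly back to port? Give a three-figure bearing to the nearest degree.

Leg 1 (042°, 30.6 km): east 30.6 sin 42° = 20.48, north 30.6 cos 42° = 22.74
Leg 2 (082°, 4.6 km): east 4.6 sin 82° = 4.56, north 4.6 cos 82° = 0.64
Net displacement: 25.03 east, 23.38 north. Direction back to start is (-25.03, -23.38): bearing = atan2(-25.03, -23.38) mod 360° = 226.95° ≈ 227°.

227°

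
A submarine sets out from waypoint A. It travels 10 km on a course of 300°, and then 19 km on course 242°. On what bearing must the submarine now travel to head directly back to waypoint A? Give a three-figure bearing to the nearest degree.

Leg 1 (300°, 10 km): east 10 sin 300° = -8.66, north 10 cos 300° = 5.00
Leg 2 (242°, 19 km): east 19 sin 242° = -16.78, north 19 cos 242° = -8.92
Net displacement: -25.44 east, -3.92 north. Direction back to start is (25.44, 3.92): bearing = atan2(25.44, 3.92) mod 360° = 81.24° ≈ 081°.

081°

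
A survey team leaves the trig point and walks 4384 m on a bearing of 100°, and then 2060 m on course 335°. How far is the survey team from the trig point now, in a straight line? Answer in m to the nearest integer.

Leg 1 (100°, 4384 m): east 4384 sin 100° = 4317.40, north 4384 cos 100° = -761.27
Leg 2 (335°, 2060 m): east 2060 sin 335° = -870.59, north 2060 cos 335° = 1866.99
Net: 3446.80 east, 1105.72 north. Distance = √((3446.80)² + (1105.72)²) = 3619.817 m.

3620 m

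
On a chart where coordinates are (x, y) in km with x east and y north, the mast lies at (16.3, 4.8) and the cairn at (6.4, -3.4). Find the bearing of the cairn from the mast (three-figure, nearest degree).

Δeast = 6.4 − 16.3 = -9.90; Δnorth = -3.4 − 4.8 = -8.20.
Bearing = atan2(Δeast, Δnorth) mod 360° = 230.37° ≈ 230°.

230°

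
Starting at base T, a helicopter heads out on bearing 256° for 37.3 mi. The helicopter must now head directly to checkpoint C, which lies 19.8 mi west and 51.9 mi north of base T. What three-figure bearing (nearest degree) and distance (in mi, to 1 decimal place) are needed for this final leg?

Leg 1 (256°, 37.3 mi): east 37.3 sin 256° = -36.19, north 37.3 cos 256° = -9.02
Current position: (-36.19, -9.02). Target: (-19.8, 51.9). Remaining: Δeast = 16.39, Δnorth = 60.92.
Bearing = atan2(16.39, 60.92) mod 360° = 15.06°; distance = √((16.39)² + (60.92)²) = 63.090 mi.

015°, 63.1 mi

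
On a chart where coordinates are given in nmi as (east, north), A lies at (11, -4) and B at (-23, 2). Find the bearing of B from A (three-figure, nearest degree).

280°

Δeast = -23 − 11 = -34.00; Δnorth = 2 − -4 = 6.00.
Bearing = atan2(Δeast, Δnorth) mod 360° = 280.01° ≈ 280°.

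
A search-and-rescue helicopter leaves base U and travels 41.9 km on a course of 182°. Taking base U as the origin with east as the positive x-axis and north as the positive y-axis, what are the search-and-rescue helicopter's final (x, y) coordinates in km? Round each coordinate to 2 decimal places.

Leg 1 (182°, 41.9 km): east 41.9 sin 182° = -1.46, north 41.9 cos 182° = -41.87
Summing: -1.46 km east, -41.87 km north → (-1.46, -41.87).

(-1.46, -41.87)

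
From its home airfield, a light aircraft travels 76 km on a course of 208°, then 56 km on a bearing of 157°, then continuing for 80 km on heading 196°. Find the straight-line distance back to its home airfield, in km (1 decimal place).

Leg 1 (208°, 76 km): east 76 sin 208° = -35.68, north 76 cos 208° = -67.10
Leg 2 (157°, 56 km): east 56 sin 157° = 21.88, north 56 cos 157° = -51.55
Leg 3 (196°, 80 km): east 80 sin 196° = -22.05, north 80 cos 196° = -76.90
Net: -35.85 east, -195.55 north. Distance = √((-35.85)² + (-195.55)²) = 198.812 km.

198.8 km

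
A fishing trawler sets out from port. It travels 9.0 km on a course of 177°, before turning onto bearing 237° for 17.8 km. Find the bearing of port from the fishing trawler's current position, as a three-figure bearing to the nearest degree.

038°

Leg 1 (177°, 9.0 km): east 9.0 sin 177° = 0.47, north 9.0 cos 177° = -8.99
Leg 2 (237°, 17.8 km): east 17.8 sin 237° = -14.93, north 17.8 cos 237° = -9.69
Net displacement: -14.46 east, -18.68 north. Direction back to start is (14.46, 18.68): bearing = atan2(14.46, 18.68) mod 360° = 37.73° ≈ 038°.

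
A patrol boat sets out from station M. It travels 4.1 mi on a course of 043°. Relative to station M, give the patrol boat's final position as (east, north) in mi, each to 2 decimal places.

(2.80, 3.00)

Leg 1 (043°, 4.1 mi): east 4.1 sin 43° = 2.80, north 4.1 cos 43° = 3.00
Summing: 2.80 mi east, 3.00 mi north → (2.80, 3.00).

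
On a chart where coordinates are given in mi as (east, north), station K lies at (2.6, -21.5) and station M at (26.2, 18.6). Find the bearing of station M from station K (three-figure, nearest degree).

Δeast = 26.2 − 2.6 = 23.60; Δnorth = 18.6 − -21.5 = 40.10.
Bearing = atan2(Δeast, Δnorth) mod 360° = 30.48° ≈ 030°.

030°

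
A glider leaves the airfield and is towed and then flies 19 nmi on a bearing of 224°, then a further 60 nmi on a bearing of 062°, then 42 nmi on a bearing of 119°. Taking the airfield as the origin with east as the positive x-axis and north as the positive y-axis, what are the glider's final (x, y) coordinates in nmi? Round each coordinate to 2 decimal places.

(76.51, -5.86)

Leg 1 (224°, 19 nmi): east 19 sin 224° = -13.20, north 19 cos 224° = -13.67
Leg 2 (062°, 60 nmi): east 60 sin 62° = 52.98, north 60 cos 62° = 28.17
Leg 3 (119°, 42 nmi): east 42 sin 119° = 36.73, north 42 cos 119° = -20.36
Summing: 76.51 nmi east, -5.86 nmi north → (76.51, -5.86).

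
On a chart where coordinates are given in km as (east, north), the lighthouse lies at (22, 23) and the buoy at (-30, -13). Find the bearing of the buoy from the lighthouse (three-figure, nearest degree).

235°

Δeast = -30 − 22 = -52.00; Δnorth = -13 − 23 = -36.00.
Bearing = atan2(Δeast, Δnorth) mod 360° = 235.30° ≈ 235°.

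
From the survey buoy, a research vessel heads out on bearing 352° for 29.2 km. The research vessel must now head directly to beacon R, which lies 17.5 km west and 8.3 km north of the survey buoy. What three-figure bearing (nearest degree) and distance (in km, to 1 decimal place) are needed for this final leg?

213°, 24.6 km

Leg 1 (352°, 29.2 km): east 29.2 sin 352° = -4.06, north 29.2 cos 352° = 28.92
Current position: (-4.06, 28.92). Target: (-17.5, 8.3). Remaining: Δeast = -13.44, Δnorth = -20.62.
Bearing = atan2(-13.44, -20.62) mod 360° = 213.09°; distance = √((-13.44)² + (-20.62)²) = 24.608 km.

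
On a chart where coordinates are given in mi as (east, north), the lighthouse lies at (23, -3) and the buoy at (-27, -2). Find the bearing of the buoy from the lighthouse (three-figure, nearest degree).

Δeast = -27 − 23 = -50.00; Δnorth = -2 − -3 = 1.00.
Bearing = atan2(Δeast, Δnorth) mod 360° = 271.15° ≈ 271°.

271°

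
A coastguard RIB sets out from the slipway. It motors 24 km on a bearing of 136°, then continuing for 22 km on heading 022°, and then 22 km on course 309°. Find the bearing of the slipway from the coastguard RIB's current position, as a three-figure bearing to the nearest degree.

Leg 1 (136°, 24 km): east 24 sin 136° = 16.67, north 24 cos 136° = -17.26
Leg 2 (022°, 22 km): east 22 sin 22° = 8.24, north 22 cos 22° = 20.40
Leg 3 (309°, 22 km): east 22 sin 309° = -17.10, north 22 cos 309° = 13.85
Net displacement: 7.82 east, 16.98 north. Direction back to start is (-7.82, -16.98): bearing = atan2(-7.82, -16.98) mod 360° = 204.72° ≈ 205°.

205°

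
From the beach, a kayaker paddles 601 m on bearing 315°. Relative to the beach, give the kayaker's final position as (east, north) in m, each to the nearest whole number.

(-425, 425)

Leg 1 (315°, 601 m): east 601 sin 315° = -424.97, north 601 cos 315° = 424.97
Summing: -424.97 m east, 424.97 m north → (-425, 425).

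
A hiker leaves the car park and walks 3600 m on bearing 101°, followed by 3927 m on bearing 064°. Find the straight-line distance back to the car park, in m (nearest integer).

Leg 1 (101°, 3600 m): east 3600 sin 101° = 3533.86, north 3600 cos 101° = -686.91
Leg 2 (064°, 3927 m): east 3927 sin 64° = 3529.56, north 3927 cos 64° = 1721.48
Net: 7063.42 east, 1034.57 north. Distance = √((7063.42)² + (1034.57)²) = 7138.786 m.

7139 m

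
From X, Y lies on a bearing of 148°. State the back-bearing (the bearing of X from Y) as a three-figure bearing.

Back-bearing = 148° + 180° = 328°.

328°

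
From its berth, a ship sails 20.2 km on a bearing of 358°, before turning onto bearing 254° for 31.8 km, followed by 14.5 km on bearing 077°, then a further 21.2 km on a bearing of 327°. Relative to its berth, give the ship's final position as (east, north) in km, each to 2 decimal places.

Leg 1 (358°, 20.2 km): east 20.2 sin 358° = -0.70, north 20.2 cos 358° = 20.19
Leg 2 (254°, 31.8 km): east 31.8 sin 254° = -30.57, north 31.8 cos 254° = -8.77
Leg 3 (077°, 14.5 km): east 14.5 sin 77° = 14.13, north 14.5 cos 77° = 3.26
Leg 4 (327°, 21.2 km): east 21.2 sin 327° = -11.55, north 21.2 cos 327° = 17.78
Summing: -28.69 km east, 32.46 km north → (-28.69, 32.46).

(-28.69, 32.46)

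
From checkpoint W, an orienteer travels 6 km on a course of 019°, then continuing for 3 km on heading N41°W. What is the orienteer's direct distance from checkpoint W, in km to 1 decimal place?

Leg 1 (019°, 6 km): east 6 sin 19° = 1.95, north 6 cos 19° = 5.67
Leg 2 (N41°W, 3 km): east 3 sin 319° = -1.97, north 3 cos 319° = 2.26
Net: -0.01 east, 7.94 north. Distance = √((-0.01)² + (7.94)²) = 7.937 km.

7.9 km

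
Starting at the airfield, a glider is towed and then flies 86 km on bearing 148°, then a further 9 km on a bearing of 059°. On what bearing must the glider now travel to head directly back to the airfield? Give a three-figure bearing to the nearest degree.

322°

Leg 1 (148°, 86 km): east 86 sin 148° = 45.57, north 86 cos 148° = -72.93
Leg 2 (059°, 9 km): east 9 sin 59° = 7.71, north 9 cos 59° = 4.64
Net displacement: 53.29 east, -68.30 north. Direction back to start is (-53.29, 68.30): bearing = atan2(-53.29, 68.30) mod 360° = 322.04° ≈ 322°.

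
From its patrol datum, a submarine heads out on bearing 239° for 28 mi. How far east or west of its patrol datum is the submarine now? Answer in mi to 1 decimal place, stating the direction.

Leg 1 (239°, 28 mi): east 28 sin 239° = -24.00, north 28 cos 239° = -14.42
Net east component: -24.00 mi.

24.0 mi west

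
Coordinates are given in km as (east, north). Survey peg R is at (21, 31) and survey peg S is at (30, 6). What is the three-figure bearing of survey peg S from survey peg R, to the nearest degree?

160°

Δeast = 30 − 21 = 9.00; Δnorth = 6 − 31 = -25.00.
Bearing = atan2(Δeast, Δnorth) mod 360° = 160.20° ≈ 160°.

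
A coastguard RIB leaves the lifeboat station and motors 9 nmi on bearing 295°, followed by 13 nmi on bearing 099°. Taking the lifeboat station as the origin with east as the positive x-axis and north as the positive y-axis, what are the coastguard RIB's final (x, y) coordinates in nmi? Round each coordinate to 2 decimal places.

Leg 1 (295°, 9 nmi): east 9 sin 295° = -8.16, north 9 cos 295° = 3.80
Leg 2 (099°, 13 nmi): east 13 sin 99° = 12.84, north 13 cos 99° = -2.03
Summing: 4.68 nmi east, 1.77 nmi north → (4.68, 1.77).

(4.68, 1.77)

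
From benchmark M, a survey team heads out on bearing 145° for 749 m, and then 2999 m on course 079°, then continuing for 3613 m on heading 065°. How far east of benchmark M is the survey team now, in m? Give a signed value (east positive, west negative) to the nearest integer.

6648 m

Leg 1 (145°, 749 m): east 749 sin 145° = 429.61, north 749 cos 145° = -613.54
Leg 2 (079°, 2999 m): east 2999 sin 79° = 2943.90, north 2999 cos 79° = 572.24
Leg 3 (065°, 3613 m): east 3613 sin 65° = 3274.49, north 3613 cos 65° = 1526.92
Net east component: 6648.00 m.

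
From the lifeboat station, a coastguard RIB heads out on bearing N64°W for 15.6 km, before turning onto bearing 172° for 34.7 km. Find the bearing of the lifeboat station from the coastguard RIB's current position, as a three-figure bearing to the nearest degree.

Leg 1 (N64°W, 15.6 km): east 15.6 sin 296° = -14.02, north 15.6 cos 296° = 6.84
Leg 2 (172°, 34.7 km): east 34.7 sin 172° = 4.83, north 34.7 cos 172° = -34.36
Net displacement: -9.19 east, -27.52 north. Direction back to start is (9.19, 27.52): bearing = atan2(9.19, 27.52) mod 360° = 18.47° ≈ 018°.

018°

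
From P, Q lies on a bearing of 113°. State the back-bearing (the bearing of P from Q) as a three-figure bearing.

Back-bearing = 113° + 180° = 293°.

293°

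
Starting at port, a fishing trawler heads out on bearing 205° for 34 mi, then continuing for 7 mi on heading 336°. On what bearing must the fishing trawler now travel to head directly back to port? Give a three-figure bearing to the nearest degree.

Leg 1 (205°, 34 mi): east 34 sin 205° = -14.37, north 34 cos 205° = -30.81
Leg 2 (336°, 7 mi): east 7 sin 336° = -2.85, north 7 cos 336° = 6.39
Net displacement: -17.22 east, -24.42 north. Direction back to start is (17.22, 24.42): bearing = atan2(17.22, 24.42) mod 360° = 35.18° ≈ 035°.

035°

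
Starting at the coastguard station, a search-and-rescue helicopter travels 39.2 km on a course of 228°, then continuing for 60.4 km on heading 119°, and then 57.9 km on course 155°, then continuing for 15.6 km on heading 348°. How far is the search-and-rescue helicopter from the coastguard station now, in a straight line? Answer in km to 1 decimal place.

103.0 km

Leg 1 (228°, 39.2 km): east 39.2 sin 228° = -29.13, north 39.2 cos 228° = -26.23
Leg 2 (119°, 60.4 km): east 60.4 sin 119° = 52.83, north 60.4 cos 119° = -29.28
Leg 3 (155°, 57.9 km): east 57.9 sin 155° = 24.47, north 57.9 cos 155° = -52.48
Leg 4 (348°, 15.6 km): east 15.6 sin 348° = -3.24, north 15.6 cos 348° = 15.26
Net: 44.92 east, -92.73 north. Distance = √((44.92)² + (-92.73)²) = 103.037 km.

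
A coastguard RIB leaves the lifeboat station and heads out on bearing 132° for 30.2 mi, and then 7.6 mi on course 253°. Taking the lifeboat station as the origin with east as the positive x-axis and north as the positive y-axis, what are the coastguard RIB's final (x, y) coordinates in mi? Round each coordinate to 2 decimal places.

(15.18, -22.43)

Leg 1 (132°, 30.2 mi): east 30.2 sin 132° = 22.44, north 30.2 cos 132° = -20.21
Leg 2 (253°, 7.6 mi): east 7.6 sin 253° = -7.27, north 7.6 cos 253° = -2.22
Summing: 15.18 mi east, -22.43 mi north → (15.18, -22.43).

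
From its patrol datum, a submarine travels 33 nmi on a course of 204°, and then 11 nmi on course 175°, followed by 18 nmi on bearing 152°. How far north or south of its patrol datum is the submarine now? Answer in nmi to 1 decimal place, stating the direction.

57.0 nmi south

Leg 1 (204°, 33 nmi): east 33 sin 204° = -13.42, north 33 cos 204° = -30.15
Leg 2 (175°, 11 nmi): east 11 sin 175° = 0.96, north 11 cos 175° = -10.96
Leg 3 (152°, 18 nmi): east 18 sin 152° = 8.45, north 18 cos 152° = -15.89
Net north component: -57.00 nmi.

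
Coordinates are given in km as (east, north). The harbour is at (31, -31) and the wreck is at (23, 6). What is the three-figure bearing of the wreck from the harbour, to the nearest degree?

Δeast = 23 − 31 = -8.00; Δnorth = 6 − -31 = 37.00.
Bearing = atan2(Δeast, Δnorth) mod 360° = 347.80° ≈ 348°.

348°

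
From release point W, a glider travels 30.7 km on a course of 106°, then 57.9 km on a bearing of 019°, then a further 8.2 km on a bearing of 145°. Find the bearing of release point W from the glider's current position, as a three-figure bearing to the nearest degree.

233°

Leg 1 (106°, 30.7 km): east 30.7 sin 106° = 29.51, north 30.7 cos 106° = -8.46
Leg 2 (019°, 57.9 km): east 57.9 sin 19° = 18.85, north 57.9 cos 19° = 54.75
Leg 3 (145°, 8.2 km): east 8.2 sin 145° = 4.70, north 8.2 cos 145° = -6.72
Net displacement: 53.06 east, 39.57 north. Direction back to start is (-53.06, -39.57): bearing = atan2(-53.06, -39.57) mod 360° = 233.29° ≈ 233°.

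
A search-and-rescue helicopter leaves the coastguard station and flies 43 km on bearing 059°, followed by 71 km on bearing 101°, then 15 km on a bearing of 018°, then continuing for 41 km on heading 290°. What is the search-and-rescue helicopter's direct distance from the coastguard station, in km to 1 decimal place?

81.5 km

Leg 1 (059°, 43 km): east 43 sin 59° = 36.86, north 43 cos 59° = 22.15
Leg 2 (101°, 71 km): east 71 sin 101° = 69.70, north 71 cos 101° = -13.55
Leg 3 (018°, 15 km): east 15 sin 18° = 4.64, north 15 cos 18° = 14.27
Leg 4 (290°, 41 km): east 41 sin 290° = -38.53, north 41 cos 290° = 14.02
Net: 72.66 east, 36.89 north. Distance = √((72.66)² + (36.89)²) = 81.489 km.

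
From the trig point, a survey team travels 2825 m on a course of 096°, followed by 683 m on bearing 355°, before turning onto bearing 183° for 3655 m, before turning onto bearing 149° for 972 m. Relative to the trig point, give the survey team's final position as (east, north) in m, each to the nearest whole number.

Leg 1 (096°, 2825 m): east 2825 sin 96° = 2809.52, north 2825 cos 96° = -295.29
Leg 2 (355°, 683 m): east 683 sin 355° = -59.53, north 683 cos 355° = 680.40
Leg 3 (183°, 3655 m): east 3655 sin 183° = -191.29, north 3655 cos 183° = -3649.99
Leg 4 (149°, 972 m): east 972 sin 149° = 500.62, north 972 cos 149° = -833.17
Summing: 3059.33 m east, -4098.05 m north → (3059, -4098).

(3059, -4098)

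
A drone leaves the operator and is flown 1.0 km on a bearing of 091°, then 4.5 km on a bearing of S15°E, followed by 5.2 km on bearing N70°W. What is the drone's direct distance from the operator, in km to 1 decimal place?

Leg 1 (091°, 1.0 km): east 1.0 sin 91° = 1.00, north 1.0 cos 91° = -0.02
Leg 2 (S15°E, 4.5 km): east 4.5 sin 165° = 1.16, north 4.5 cos 165° = -4.35
Leg 3 (N70°W, 5.2 km): east 5.2 sin 290° = -4.89, north 5.2 cos 290° = 1.78
Net: -2.72 east, -2.59 north. Distance = √((-2.72)² + (-2.59)²) = 3.754 km.

3.8 km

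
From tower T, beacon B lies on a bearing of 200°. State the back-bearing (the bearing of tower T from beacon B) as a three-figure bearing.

Back-bearing = 200° − 180° = 020°.

020°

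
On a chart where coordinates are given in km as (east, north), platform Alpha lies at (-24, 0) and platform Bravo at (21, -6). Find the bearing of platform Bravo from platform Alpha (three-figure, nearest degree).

Δeast = 21 − -24 = 45.00; Δnorth = -6 − 0 = -6.00.
Bearing = atan2(Δeast, Δnorth) mod 360° = 97.59° ≈ 098°.

098°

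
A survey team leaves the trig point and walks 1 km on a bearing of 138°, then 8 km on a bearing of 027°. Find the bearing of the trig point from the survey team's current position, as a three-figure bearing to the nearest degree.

214°

Leg 1 (138°, 1 km): east 1 sin 138° = 0.67, north 1 cos 138° = -0.74
Leg 2 (027°, 8 km): east 8 sin 27° = 3.63, north 8 cos 27° = 7.13
Net displacement: 4.30 east, 6.38 north. Direction back to start is (-4.30, -6.38): bearing = atan2(-4.30, -6.38) mod 360° = 213.97° ≈ 214°.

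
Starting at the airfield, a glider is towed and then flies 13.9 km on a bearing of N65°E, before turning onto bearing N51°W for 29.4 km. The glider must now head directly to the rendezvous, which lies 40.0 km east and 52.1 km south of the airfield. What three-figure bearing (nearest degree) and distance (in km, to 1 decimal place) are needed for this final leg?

147°, 91.5 km

Leg 1 (N65°E, 13.9 km): east 13.9 sin 65° = 12.60, north 13.9 cos 65° = 5.87
Leg 2 (N51°W, 29.4 km): east 29.4 sin 309° = -22.85, north 29.4 cos 309° = 18.50
Current position: (-10.25, 24.38). Target: (40.0, -52.1). Remaining: Δeast = 50.25, Δnorth = -76.48.
Bearing = atan2(50.25, -76.48) mod 360° = 146.69°; distance = √((50.25)² + (-76.48)²) = 91.508 km.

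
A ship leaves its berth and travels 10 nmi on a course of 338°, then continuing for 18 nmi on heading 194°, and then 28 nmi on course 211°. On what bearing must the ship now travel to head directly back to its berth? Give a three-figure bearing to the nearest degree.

035°

Leg 1 (338°, 10 nmi): east 10 sin 338° = -3.75, north 10 cos 338° = 9.27
Leg 2 (194°, 18 nmi): east 18 sin 194° = -4.35, north 18 cos 194° = -17.47
Leg 3 (211°, 28 nmi): east 28 sin 211° = -14.42, north 28 cos 211° = -24.00
Net displacement: -22.52 east, -32.19 north. Direction back to start is (22.52, 32.19): bearing = atan2(22.52, 32.19) mod 360° = 34.98° ≈ 035°.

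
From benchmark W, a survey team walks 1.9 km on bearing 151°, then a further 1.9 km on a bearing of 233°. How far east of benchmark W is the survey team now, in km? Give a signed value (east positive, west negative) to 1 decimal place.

Leg 1 (151°, 1.9 km): east 1.9 sin 151° = 0.92, north 1.9 cos 151° = -1.66
Leg 2 (233°, 1.9 km): east 1.9 sin 233° = -1.52, north 1.9 cos 233° = -1.14
Net east component: -0.60 km.

-0.6 km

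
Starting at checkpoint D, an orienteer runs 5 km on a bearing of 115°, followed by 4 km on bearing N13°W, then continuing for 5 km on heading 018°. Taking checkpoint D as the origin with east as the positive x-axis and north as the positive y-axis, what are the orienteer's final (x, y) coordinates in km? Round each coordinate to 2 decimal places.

(5.18, 6.54)

Leg 1 (115°, 5 km): east 5 sin 115° = 4.53, north 5 cos 115° = -2.11
Leg 2 (N13°W, 4 km): east 4 sin 347° = -0.90, north 4 cos 347° = 3.90
Leg 3 (018°, 5 km): east 5 sin 18° = 1.55, north 5 cos 18° = 4.76
Summing: 5.18 km east, 6.54 km north → (5.18, 6.54).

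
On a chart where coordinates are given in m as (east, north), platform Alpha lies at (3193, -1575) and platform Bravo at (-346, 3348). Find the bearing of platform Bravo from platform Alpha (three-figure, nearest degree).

324°

Δeast = -346 − 3193 = -3539.00; Δnorth = 3348 − -1575 = 4923.00.
Bearing = atan2(Δeast, Δnorth) mod 360° = 324.29° ≈ 324°.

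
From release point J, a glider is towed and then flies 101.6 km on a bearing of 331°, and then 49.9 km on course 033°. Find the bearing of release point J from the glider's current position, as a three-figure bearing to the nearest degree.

Leg 1 (331°, 101.6 km): east 101.6 sin 331° = -49.26, north 101.6 cos 331° = 88.86
Leg 2 (033°, 49.9 km): east 49.9 sin 33° = 27.18, north 49.9 cos 33° = 41.85
Net displacement: -22.08 east, 130.71 north. Direction back to start is (22.08, -130.71): bearing = atan2(22.08, -130.71) mod 360° = 170.41° ≈ 170°.

170°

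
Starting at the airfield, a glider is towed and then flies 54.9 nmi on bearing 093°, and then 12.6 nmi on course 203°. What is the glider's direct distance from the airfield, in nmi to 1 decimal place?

52.0 nmi

Leg 1 (093°, 54.9 nmi): east 54.9 sin 93° = 54.82, north 54.9 cos 93° = -2.87
Leg 2 (203°, 12.6 nmi): east 12.6 sin 203° = -4.92, north 12.6 cos 203° = -11.60
Net: 49.90 east, -14.47 north. Distance = √((49.90)² + (-14.47)²) = 51.958 nmi.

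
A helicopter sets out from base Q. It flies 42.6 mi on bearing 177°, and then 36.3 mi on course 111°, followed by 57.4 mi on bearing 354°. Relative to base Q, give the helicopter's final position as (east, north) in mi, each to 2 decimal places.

Leg 1 (177°, 42.6 mi): east 42.6 sin 177° = 2.23, north 42.6 cos 177° = -42.54
Leg 2 (111°, 36.3 mi): east 36.3 sin 111° = 33.89, north 36.3 cos 111° = -13.01
Leg 3 (354°, 57.4 mi): east 57.4 sin 354° = -6.00, north 57.4 cos 354° = 57.09
Summing: 30.12 mi east, 1.54 mi north → (30.12, 1.54).

(30.12, 1.54)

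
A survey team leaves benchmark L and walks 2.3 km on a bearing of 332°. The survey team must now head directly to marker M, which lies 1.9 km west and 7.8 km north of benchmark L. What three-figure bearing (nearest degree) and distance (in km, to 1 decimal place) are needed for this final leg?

352°, 5.8 km

Leg 1 (332°, 2.3 km): east 2.3 sin 332° = -1.08, north 2.3 cos 332° = 2.03
Current position: (-1.08, 2.03). Target: (-1.9, 7.8). Remaining: Δeast = -0.82, Δnorth = 5.77.
Bearing = atan2(-0.82, 5.77) mod 360° = 351.91°; distance = √((-0.82)² + (5.77)²) = 5.827 km.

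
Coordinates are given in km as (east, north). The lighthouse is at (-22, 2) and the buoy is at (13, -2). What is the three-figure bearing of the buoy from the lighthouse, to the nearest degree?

097°

Δeast = 13 − -22 = 35.00; Δnorth = -2 − 2 = -4.00.
Bearing = atan2(Δeast, Δnorth) mod 360° = 96.52° ≈ 097°.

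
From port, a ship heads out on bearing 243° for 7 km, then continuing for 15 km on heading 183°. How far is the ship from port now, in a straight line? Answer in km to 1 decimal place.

19.5 km

Leg 1 (243°, 7 km): east 7 sin 243° = -6.24, north 7 cos 243° = -3.18
Leg 2 (183°, 15 km): east 15 sin 183° = -0.79, north 15 cos 183° = -14.98
Net: -7.02 east, -18.16 north. Distance = √((-7.02)² + (-18.16)²) = 19.468 km.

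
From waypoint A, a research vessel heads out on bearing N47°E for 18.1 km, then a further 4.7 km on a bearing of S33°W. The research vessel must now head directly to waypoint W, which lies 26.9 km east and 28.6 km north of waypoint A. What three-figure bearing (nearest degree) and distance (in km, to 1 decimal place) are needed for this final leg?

039°, 25.9 km

Leg 1 (N47°E, 18.1 km): east 18.1 sin 47° = 13.24, north 18.1 cos 47° = 12.34
Leg 2 (S33°W, 4.7 km): east 4.7 sin 213° = -2.56, north 4.7 cos 213° = -3.94
Current position: (10.68, 8.40). Target: (26.9, 28.6). Remaining: Δeast = 16.22, Δnorth = 20.20.
Bearing = atan2(16.22, 20.20) mod 360° = 38.77°; distance = √((16.22)² + (20.20)²) = 25.906 km.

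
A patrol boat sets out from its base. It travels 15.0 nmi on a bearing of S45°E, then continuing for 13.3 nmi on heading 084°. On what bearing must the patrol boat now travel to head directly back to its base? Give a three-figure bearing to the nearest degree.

291°

Leg 1 (S45°E, 15.0 nmi): east 15.0 sin 135° = 10.61, north 15.0 cos 135° = -10.61
Leg 2 (084°, 13.3 nmi): east 13.3 sin 84° = 13.23, north 13.3 cos 84° = 1.39
Net displacement: 23.83 east, -9.22 north. Direction back to start is (-23.83, 9.22): bearing = atan2(-23.83, 9.22) mod 360° = 291.14° ≈ 291°.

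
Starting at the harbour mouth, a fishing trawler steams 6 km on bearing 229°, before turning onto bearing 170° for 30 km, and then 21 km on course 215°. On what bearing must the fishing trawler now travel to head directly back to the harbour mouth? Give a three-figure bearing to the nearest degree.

013°

Leg 1 (229°, 6 km): east 6 sin 229° = -4.53, north 6 cos 229° = -3.94
Leg 2 (170°, 30 km): east 30 sin 170° = 5.21, north 30 cos 170° = -29.54
Leg 3 (215°, 21 km): east 21 sin 215° = -12.05, north 21 cos 215° = -17.20
Net displacement: -11.36 east, -50.68 north. Direction back to start is (11.36, 50.68): bearing = atan2(11.36, 50.68) mod 360° = 12.64° ≈ 013°.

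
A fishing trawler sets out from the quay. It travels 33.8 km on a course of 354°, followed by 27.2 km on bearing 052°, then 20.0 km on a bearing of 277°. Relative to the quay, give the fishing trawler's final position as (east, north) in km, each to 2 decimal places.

(-1.95, 52.80)

Leg 1 (354°, 33.8 km): east 33.8 sin 354° = -3.53, north 33.8 cos 354° = 33.61
Leg 2 (052°, 27.2 km): east 27.2 sin 52° = 21.43, north 27.2 cos 52° = 16.75
Leg 3 (277°, 20.0 km): east 20.0 sin 277° = -19.85, north 20.0 cos 277° = 2.44
Summing: -1.95 km east, 52.80 km north → (-1.95, 52.80).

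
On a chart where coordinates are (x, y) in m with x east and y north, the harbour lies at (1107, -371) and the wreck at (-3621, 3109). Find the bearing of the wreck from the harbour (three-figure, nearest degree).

306°

Δeast = -3621 − 1107 = -4728.00; Δnorth = 3109 − -371 = 3480.00.
Bearing = atan2(Δeast, Δnorth) mod 360° = 306.35° ≈ 306°.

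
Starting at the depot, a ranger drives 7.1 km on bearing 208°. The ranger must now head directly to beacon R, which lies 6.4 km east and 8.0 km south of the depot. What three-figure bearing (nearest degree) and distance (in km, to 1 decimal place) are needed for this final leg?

Leg 1 (208°, 7.1 km): east 7.1 sin 208° = -3.33, north 7.1 cos 208° = -6.27
Current position: (-3.33, -6.27). Target: (6.4, -8.0). Remaining: Δeast = 9.73, Δnorth = -1.73.
Bearing = atan2(9.73, -1.73) mod 360° = 100.08°; distance = √((9.73)² + (-1.73)²) = 9.886 km.

100°, 9.9 km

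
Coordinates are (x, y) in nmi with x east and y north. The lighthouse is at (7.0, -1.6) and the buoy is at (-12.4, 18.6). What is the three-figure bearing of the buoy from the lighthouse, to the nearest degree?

Δeast = -12.4 − 7.0 = -19.40; Δnorth = 18.6 − -1.6 = 20.20.
Bearing = atan2(Δeast, Δnorth) mod 360° = 316.16° ≈ 316°.

316°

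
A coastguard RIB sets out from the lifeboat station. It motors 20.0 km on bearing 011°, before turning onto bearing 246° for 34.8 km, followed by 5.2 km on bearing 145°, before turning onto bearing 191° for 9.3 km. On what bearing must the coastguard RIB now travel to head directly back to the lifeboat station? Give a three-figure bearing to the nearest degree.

074°

Leg 1 (011°, 20.0 km): east 20.0 sin 11° = 3.82, north 20.0 cos 11° = 19.63
Leg 2 (246°, 34.8 km): east 34.8 sin 246° = -31.79, north 34.8 cos 246° = -14.15
Leg 3 (145°, 5.2 km): east 5.2 sin 145° = 2.98, north 5.2 cos 145° = -4.26
Leg 4 (191°, 9.3 km): east 9.3 sin 191° = -1.77, north 9.3 cos 191° = -9.13
Net displacement: -26.77 east, -7.91 north. Direction back to start is (26.77, 7.91): bearing = atan2(26.77, 7.91) mod 360° = 73.54° ≈ 074°.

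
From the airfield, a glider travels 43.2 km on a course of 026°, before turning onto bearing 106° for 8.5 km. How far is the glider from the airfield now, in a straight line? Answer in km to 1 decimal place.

Leg 1 (026°, 43.2 km): east 43.2 sin 26° = 18.94, north 43.2 cos 26° = 38.83
Leg 2 (106°, 8.5 km): east 8.5 sin 106° = 8.17, north 8.5 cos 106° = -2.34
Net: 27.11 east, 36.48 north. Distance = √((27.11)² + (36.48)²) = 45.453 km.

45.5 km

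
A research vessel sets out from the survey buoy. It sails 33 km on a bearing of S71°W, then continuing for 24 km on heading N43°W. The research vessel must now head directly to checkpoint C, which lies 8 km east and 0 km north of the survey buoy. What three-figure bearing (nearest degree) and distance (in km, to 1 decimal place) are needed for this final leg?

Leg 1 (S71°W, 33 km): east 33 sin 251° = -31.20, north 33 cos 251° = -10.74
Leg 2 (N43°W, 24 km): east 24 sin 317° = -16.37, north 24 cos 317° = 17.55
Current position: (-47.57, 6.81). Target: (8, 0). Remaining: Δeast = 55.57, Δnorth = -6.81.
Bearing = atan2(55.57, -6.81) mod 360° = 96.99°; distance = √((55.57)² + (-6.81)²) = 55.986 km.

097°, 56.0 km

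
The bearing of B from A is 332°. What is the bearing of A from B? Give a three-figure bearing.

152°

Back-bearing = 332° − 180° = 152°.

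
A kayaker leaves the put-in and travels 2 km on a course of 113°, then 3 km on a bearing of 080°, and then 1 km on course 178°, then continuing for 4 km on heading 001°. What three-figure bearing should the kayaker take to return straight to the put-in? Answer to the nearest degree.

Leg 1 (113°, 2 km): east 2 sin 113° = 1.84, north 2 cos 113° = -0.78
Leg 2 (080°, 3 km): east 3 sin 80° = 2.95, north 3 cos 80° = 0.52
Leg 3 (178°, 1 km): east 1 sin 178° = 0.03, north 1 cos 178° = -1.00
Leg 4 (001°, 4 km): east 4 sin 1° = 0.07, north 4 cos 1° = 4.00
Net displacement: 4.90 east, 2.74 north. Direction back to start is (-4.90, -2.74): bearing = atan2(-4.90, -2.74) mod 360° = 240.79° ≈ 241°.

241°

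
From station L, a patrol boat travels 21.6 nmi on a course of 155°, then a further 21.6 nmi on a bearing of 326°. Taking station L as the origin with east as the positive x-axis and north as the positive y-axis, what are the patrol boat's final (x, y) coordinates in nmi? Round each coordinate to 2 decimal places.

(-2.95, -1.67)

Leg 1 (155°, 21.6 nmi): east 21.6 sin 155° = 9.13, north 21.6 cos 155° = -19.58
Leg 2 (326°, 21.6 nmi): east 21.6 sin 326° = -12.08, north 21.6 cos 326° = 17.91
Summing: -2.95 nmi east, -1.67 nmi north → (-2.95, -1.67).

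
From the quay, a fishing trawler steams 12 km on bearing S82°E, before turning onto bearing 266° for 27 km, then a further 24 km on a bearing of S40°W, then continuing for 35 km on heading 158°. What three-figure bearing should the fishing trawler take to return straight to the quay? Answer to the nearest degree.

018°

Leg 1 (S82°E, 12 km): east 12 sin 98° = 11.88, north 12 cos 98° = -1.67
Leg 2 (266°, 27 km): east 27 sin 266° = -26.93, north 27 cos 266° = -1.88
Leg 3 (S40°W, 24 km): east 24 sin 220° = -15.43, north 24 cos 220° = -18.39
Leg 4 (158°, 35 km): east 35 sin 158° = 13.11, north 35 cos 158° = -32.45
Net displacement: -17.37 east, -54.39 north. Direction back to start is (17.37, 54.39): bearing = atan2(17.37, 54.39) mod 360° = 17.71° ≈ 018°.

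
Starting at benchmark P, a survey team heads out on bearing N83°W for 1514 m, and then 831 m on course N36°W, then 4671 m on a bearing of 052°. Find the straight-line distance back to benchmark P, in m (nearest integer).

4097 m

Leg 1 (N83°W, 1514 m): east 1514 sin 277° = -1502.71, north 1514 cos 277° = 184.51
Leg 2 (N36°W, 831 m): east 831 sin 324° = -488.45, north 831 cos 324° = 672.29
Leg 3 (052°, 4671 m): east 4671 sin 52° = 3680.80, north 4671 cos 52° = 2875.75
Net: 1689.63 east, 3732.56 north. Distance = √((1689.63)² + (3732.56)²) = 4097.176 m.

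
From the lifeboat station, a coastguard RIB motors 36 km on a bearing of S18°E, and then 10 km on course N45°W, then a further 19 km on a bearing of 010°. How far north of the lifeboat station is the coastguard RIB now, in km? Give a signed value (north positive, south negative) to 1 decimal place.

Leg 1 (S18°E, 36 km): east 36 sin 162° = 11.12, north 36 cos 162° = -34.24
Leg 2 (N45°W, 10 km): east 10 sin 315° = -7.07, north 10 cos 315° = 7.07
Leg 3 (010°, 19 km): east 19 sin 10° = 3.30, north 19 cos 10° = 18.71
Net north component: -8.46 km.

-8.5 km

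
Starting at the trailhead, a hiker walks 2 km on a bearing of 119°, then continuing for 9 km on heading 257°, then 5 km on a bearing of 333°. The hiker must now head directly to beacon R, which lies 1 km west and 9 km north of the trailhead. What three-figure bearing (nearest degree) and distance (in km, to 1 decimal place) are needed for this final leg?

Leg 1 (119°, 2 km): east 2 sin 119° = 1.75, north 2 cos 119° = -0.97
Leg 2 (257°, 9 km): east 9 sin 257° = -8.77, north 9 cos 257° = -2.02
Leg 3 (333°, 5 km): east 5 sin 333° = -2.27, north 5 cos 333° = 4.46
Current position: (-9.29, 1.46). Target: (-1, 9). Remaining: Δeast = 8.29, Δnorth = 7.54.
Bearing = atan2(8.29, 7.54) mod 360° = 47.72°; distance = √((8.29)² + (7.54)²) = 11.206 km.

048°, 11.2 km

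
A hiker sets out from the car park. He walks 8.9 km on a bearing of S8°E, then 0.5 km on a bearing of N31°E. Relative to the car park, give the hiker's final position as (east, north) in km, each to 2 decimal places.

Leg 1 (S8°E, 8.9 km): east 8.9 sin 172° = 1.24, north 8.9 cos 172° = -8.81
Leg 2 (N31°E, 0.5 km): east 0.5 sin 31° = 0.26, north 0.5 cos 31° = 0.43
Summing: 1.50 km east, -8.38 km north → (1.50, -8.38).

(1.50, -8.38)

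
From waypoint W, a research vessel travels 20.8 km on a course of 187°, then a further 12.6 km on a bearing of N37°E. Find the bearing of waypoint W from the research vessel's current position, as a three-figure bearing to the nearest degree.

Leg 1 (187°, 20.8 km): east 20.8 sin 187° = -2.53, north 20.8 cos 187° = -20.64
Leg 2 (N37°E, 12.6 km): east 12.6 sin 37° = 7.58, north 12.6 cos 37° = 10.06
Net displacement: 5.05 east, -10.58 north. Direction back to start is (-5.05, 10.58): bearing = atan2(-5.05, 10.58) mod 360° = 334.50° ≈ 334°.

334°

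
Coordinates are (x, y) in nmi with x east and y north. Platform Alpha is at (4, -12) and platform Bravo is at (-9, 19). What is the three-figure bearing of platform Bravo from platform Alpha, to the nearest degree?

Δeast = -9 − 4 = -13.00; Δnorth = 19 − -12 = 31.00.
Bearing = atan2(Δeast, Δnorth) mod 360° = 337.25° ≈ 337°.

337°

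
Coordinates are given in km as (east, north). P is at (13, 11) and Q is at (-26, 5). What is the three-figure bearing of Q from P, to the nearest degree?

261°

Δeast = -26 − 13 = -39.00; Δnorth = 5 − 11 = -6.00.
Bearing = atan2(Δeast, Δnorth) mod 360° = 261.25° ≈ 261°.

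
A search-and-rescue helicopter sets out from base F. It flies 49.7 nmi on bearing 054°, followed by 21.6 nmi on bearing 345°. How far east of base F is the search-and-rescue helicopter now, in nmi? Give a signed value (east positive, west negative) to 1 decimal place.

Leg 1 (054°, 49.7 nmi): east 49.7 sin 54° = 40.21, north 49.7 cos 54° = 29.21
Leg 2 (345°, 21.6 nmi): east 21.6 sin 345° = -5.59, north 21.6 cos 345° = 20.86
Net east component: 34.62 nmi.

34.6 nmi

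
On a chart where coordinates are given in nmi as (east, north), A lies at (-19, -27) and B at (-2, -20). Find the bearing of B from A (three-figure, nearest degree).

Δeast = -2 − -19 = 17.00; Δnorth = -20 − -27 = 7.00.
Bearing = atan2(Δeast, Δnorth) mod 360° = 67.62° ≈ 068°.

068°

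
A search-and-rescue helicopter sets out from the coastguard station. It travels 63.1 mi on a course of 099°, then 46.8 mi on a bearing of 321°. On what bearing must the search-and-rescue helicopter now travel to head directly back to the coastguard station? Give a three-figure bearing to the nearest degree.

231°

Leg 1 (099°, 63.1 mi): east 63.1 sin 99° = 62.32, north 63.1 cos 99° = -9.87
Leg 2 (321°, 46.8 mi): east 46.8 sin 321° = -29.45, north 46.8 cos 321° = 36.37
Net displacement: 32.87 east, 26.50 north. Direction back to start is (-32.87, -26.50): bearing = atan2(-32.87, -26.50) mod 360° = 231.13° ≈ 231°.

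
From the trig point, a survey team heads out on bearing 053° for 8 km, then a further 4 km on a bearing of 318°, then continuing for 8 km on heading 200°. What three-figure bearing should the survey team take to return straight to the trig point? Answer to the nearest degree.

255°

Leg 1 (053°, 8 km): east 8 sin 53° = 6.39, north 8 cos 53° = 4.81
Leg 2 (318°, 4 km): east 4 sin 318° = -2.68, north 4 cos 318° = 2.97
Leg 3 (200°, 8 km): east 8 sin 200° = -2.74, north 8 cos 200° = -7.52
Net displacement: 0.98 east, 0.27 north. Direction back to start is (-0.98, -0.27): bearing = atan2(-0.98, -0.27) mod 360° = 254.57° ≈ 255°.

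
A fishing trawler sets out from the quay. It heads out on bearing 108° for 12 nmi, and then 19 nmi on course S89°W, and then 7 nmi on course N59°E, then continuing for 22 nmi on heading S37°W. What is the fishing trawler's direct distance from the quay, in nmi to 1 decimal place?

23.3 nmi

Leg 1 (108°, 12 nmi): east 12 sin 108° = 11.41, north 12 cos 108° = -3.71
Leg 2 (S89°W, 19 nmi): east 19 sin 269° = -19.00, north 19 cos 269° = -0.33
Leg 3 (N59°E, 7 nmi): east 7 sin 59° = 6.00, north 7 cos 59° = 3.61
Leg 4 (S37°W, 22 nmi): east 22 sin 217° = -13.24, north 22 cos 217° = -17.57
Net: -14.82 east, -18.00 north. Distance = √((-14.82)² + (-18.00)²) = 23.322 nmi.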